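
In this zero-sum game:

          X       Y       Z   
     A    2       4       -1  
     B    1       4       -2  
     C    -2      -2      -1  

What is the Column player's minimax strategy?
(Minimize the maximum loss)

Column should play Z, value = -1

Work:
Column player minimizes Row's maximum payoff:
Column X: max payoff to Row = 2
Column Y: max payoff to Row = 4
Column Z: max payoff to Row = -1
Minimum is -1, achieved by column Z.
Minimax strategy: Z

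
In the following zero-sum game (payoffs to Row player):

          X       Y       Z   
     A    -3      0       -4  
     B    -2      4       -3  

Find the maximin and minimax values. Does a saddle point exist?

Maximin = -3, Minimax = -3, Saddle: True

Work:
Row minimums: [-4, -3] → maximin = -3
Column maximums: [-2, 4, -3] → minimax = -3
Saddle point exists! Game value = -3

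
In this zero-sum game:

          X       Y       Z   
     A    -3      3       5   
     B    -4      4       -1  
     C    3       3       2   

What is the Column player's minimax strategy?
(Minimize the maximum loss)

Column should play X, value = 3

Work:
Column player minimizes Row's maximum payoff:
Column X: max payoff to Row = 3
Column Y: max payoff to Row = 4
Column Z: max payoff to Row = 5
Minimum is 3, achieved by column X.
Minimax strategy: X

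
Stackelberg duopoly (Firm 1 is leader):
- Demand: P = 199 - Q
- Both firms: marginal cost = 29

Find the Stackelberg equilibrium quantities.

q₁* (leader) = 85.0, q₂* (follower) = 42.5

Work:
Follower's reaction: q₂ = (a - c - q₁)/2
Leader substitutes: π₁ = q₁·(a - q₁ - (a-c-q₁)/2 - c)
FOC: q₁* = (199 - 29)/2 = 85.00
Then: q₂* = (199 - 29 - 85.0)/2 = 42.50
Leader has first-mover advantage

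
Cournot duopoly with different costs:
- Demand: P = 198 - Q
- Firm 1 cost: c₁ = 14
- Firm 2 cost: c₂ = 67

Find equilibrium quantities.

q₁* = 79.0, q₂* = 26.0

Work:
Reaction: q₁ = (198 - 14 - q₂)/2
Reaction: q₂ = (198 - 67 - q₁)/2
Solve simultaneously:
q₁* = (198 - 2×14 + 67)/3 = 79.0
q₂* = (198 - 2×67 + 14)/3 = 26.0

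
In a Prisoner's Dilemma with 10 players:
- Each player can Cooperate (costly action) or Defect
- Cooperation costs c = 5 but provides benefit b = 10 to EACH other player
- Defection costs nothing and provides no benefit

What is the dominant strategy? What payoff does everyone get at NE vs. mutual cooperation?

Dominant: Defect; NE payoff = 0; Coop payoff = 85

Work:
Defect dominates (saves cost c = 5, benefit to others is external)
NE: All defect → everyone gets 0
If all cooperate: each receives (9)×10 - 5 = 85
Social dilemma: 85 > 0 but NE gives 0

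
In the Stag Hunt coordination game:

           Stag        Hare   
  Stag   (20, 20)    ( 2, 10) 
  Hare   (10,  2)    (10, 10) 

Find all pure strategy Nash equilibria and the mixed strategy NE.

Pure NE: (Stag, Stag) and (Hare, Hare); Mixed NE: p = 0.4444, q = 0.4444

Work:
Check pure NE:
(Stag, Stag): (20, 20) - no unilateral deviation beneficial
(Hare, Hare): (10, 10) - no unilateral deviation beneficial
Mixed NE: P1 plays Stag with p = 0.4444, P2 plays Stag with q = 0.4444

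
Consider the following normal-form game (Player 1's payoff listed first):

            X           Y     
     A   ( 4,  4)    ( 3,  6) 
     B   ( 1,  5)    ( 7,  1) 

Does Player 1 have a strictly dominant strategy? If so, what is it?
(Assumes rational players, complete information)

No strictly dominant strategy exists for Player 1

Work:
A strategy strictly dominates another if it gives a strictly higher payoff against every opponent action. Compare each pair of P1's strategies column-by-column:
  A vs B: [4 vs 1, 3 vs 7] → A does not strictly dominate B (column Y: 3 ≤ 7)
  B vs A: [1 vs 4, 7 vs 3] → B does not strictly dominate A (column X: 1 ≤ 4)
No single strategy strictly dominates all others → no strictly dominant strategy.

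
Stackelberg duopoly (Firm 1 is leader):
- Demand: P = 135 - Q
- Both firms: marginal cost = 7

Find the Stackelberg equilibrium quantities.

q₁* (leader) = 64.0, q₂* (follower) = 32.0

Work:
Follower's reaction: q₂ = (a - c - q₁)/2
Leader substitutes: π₁ = q₁·(a - q₁ - (a-c-q₁)/2 - c)
FOC: q₁* = (135 - 7)/2 = 64.00
Then: q₂* = (135 - 7 - 64.0)/2 = 32.00
Leader has first-mover advantage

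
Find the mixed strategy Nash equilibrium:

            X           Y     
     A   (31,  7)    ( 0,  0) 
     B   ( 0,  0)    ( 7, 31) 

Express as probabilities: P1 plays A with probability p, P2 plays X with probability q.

p = 0.8158, q = 0.1842

Work:
Find probabilities that make opponent indifferent:
P2 chooses q to make P1 indifferent between A and B
P1 chooses p to make P2 indifferent between X and Y
Mixed NE: P1 plays (A: 0.8158, B: 0.1842), P2 plays (X: 0.1842, Y: 0.8158)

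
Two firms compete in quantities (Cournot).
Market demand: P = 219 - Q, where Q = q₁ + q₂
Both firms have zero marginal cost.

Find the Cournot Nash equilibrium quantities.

q₁* = q₂* = 73.0; P* = 73.0

Work:
Profit: π_i = P·q_i = (a - q_i - q_j)·q_i
FOC: ∂π_i/∂q_i = a - 2q_i - q_j = 0
Reaction function: q_i = (219 - q_j)/2
Symmetry: q* = 219/3 = 73.0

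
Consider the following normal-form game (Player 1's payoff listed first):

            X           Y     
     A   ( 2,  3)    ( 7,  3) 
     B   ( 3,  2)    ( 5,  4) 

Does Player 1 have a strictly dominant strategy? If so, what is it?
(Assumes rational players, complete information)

No strictly dominant strategy exists for Player 1

Work:
A strategy strictly dominates another if it gives a strictly higher payoff against every opponent action. Compare each pair of P1's strategies column-by-column:
  A vs B: [2 vs 3, 7 vs 5] → A does not strictly dominate B (column X: 2 ≤ 3)
  B vs A: [3 vs 2, 5 vs 7] → B does not strictly dominate A (column Y: 5 ≤ 7)
No single strategy strictly dominates all others → no strictly dominant strategy.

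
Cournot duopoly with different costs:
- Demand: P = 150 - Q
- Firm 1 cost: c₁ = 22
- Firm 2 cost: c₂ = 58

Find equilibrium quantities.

q₁* = 54.67, q₂* = 18.67

Work:
Reaction: q₁ = (150 - 22 - q₂)/2
Reaction: q₂ = (150 - 58 - q₁)/2
Solve simultaneously:
q₁* = (150 - 2×22 + 58)/3 = 54.67
q₂* = (150 - 2×58 + 22)/3 = 18.67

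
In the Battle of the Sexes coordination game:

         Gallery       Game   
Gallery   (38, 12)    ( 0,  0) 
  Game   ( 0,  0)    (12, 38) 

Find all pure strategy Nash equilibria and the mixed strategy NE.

Pure NE: (Gallery, Gallery) and (Game, Game); Mixed NE: p = 0.76, q = 0.24

Work:
Check pure NE:
(Gallery, Gallery): (38, 12) - no unilateral deviation beneficial
(Game, Game): (12, 38) - no unilateral deviation beneficial
Mixed NE: P1 plays Gallery with p = 0.76, P2 plays Gallery with q = 0.24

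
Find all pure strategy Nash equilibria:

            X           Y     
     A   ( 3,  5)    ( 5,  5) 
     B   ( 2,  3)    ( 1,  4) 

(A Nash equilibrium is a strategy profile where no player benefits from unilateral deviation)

Nash equilibrium: (A, X), (A, Y)

Work:
Best responses:
  P1 vs X: payoffs [3, 2] → best response A (payoff 3)
  P1 vs Y: payoffs [5, 1] → best response A (payoff 5)
  P2 vs A: payoffs [5, 5] → best response X/Y (payoff 5)
  P2 vs B: payoffs [3, 4] → best response Y (payoff 4)
Mutual best responses: (A,X), (A,Y) → Nash equilibria.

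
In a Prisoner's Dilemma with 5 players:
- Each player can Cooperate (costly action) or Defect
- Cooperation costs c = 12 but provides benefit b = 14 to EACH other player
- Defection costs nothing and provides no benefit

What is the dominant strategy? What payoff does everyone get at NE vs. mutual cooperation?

Dominant: Defect; NE payoff = 0; Coop payoff = 44

Work:
Defect dominates (saves cost c = 12, benefit to others is external)
NE: All defect → everyone gets 0
If all cooperate: each receives (4)×14 - 12 = 44
Social dilemma: 44 > 0 but NE gives 0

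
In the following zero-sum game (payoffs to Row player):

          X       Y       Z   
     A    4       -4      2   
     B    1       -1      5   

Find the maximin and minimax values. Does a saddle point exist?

Maximin = -1, Minimax = -1, Saddle: True

Work:
Row minimums: [-4, -1] → maximin = -1
Column maximums: [4, -1, 5] → minimax = -1
Saddle point exists! Game value = -1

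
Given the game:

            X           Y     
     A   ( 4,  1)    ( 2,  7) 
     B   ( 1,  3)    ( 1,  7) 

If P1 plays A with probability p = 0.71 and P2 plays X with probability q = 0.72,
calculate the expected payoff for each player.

E[P1] = 2.7324, E[P2] = 3.0976

Work:
E[P1] = p·q·π₁(A,X) + p·(1-q)·π₁(A,Y) + (1-p)·q·π₁(B,X) + (1-p)·(1-q)·π₁(B,Y)
= 0.71·0.72·4 + 0.71·0.28·2 + 0.29·0.72·1 + 0.29·0.28·1
= 2.7324

E[P2] = 3.0976 (similar calculation)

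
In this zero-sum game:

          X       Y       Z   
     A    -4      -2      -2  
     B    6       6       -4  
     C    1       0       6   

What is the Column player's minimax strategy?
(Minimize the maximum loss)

Column should play X or Y or Z (all achieve the minimum), value = 6

Work:
Column player minimizes Row's maximum payoff:
Column X: max payoff to Row = 6
Column Y: max payoff to Row = 6
Column Z: max payoff to Row = 6
Minimum is 6, achieved by columns X, Y, Z (tied).
Each of X or Y or Z is a minimax strategy.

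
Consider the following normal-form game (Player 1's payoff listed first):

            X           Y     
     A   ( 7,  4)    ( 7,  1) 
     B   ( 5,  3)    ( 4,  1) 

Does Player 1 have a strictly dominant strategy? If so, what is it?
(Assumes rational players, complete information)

Yes, Player 1's strictly dominant strategy is A

Work:
A strategy strictly dominates another if it gives a strictly higher payoff against every opponent action. Compare each pair of P1's strategies column-by-column:
  A vs B: [7 vs 5, 7 vs 4] → A strictly dominates B
  B vs A: [5 vs 7, 4 vs 7] → B does not strictly dominate A (column X: 5 ≤ 7)
A strictly dominates every other strategy → strictly dominant.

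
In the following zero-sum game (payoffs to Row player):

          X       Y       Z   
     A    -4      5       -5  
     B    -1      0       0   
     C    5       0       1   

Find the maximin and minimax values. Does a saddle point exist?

Maximin = 0, Minimax = 1, Saddle: False

Work:
Row minimums: [-5, -1, 0] → maximin = 0
Column maximums: [5, 5, 1] → minimax = 1
No saddle point (maximin ≠ minimax). Mixed strategy needed.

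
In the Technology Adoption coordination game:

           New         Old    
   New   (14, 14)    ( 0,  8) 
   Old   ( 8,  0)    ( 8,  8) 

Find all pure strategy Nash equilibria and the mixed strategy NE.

Pure NE: (New, New) and (Old, Old); Mixed NE: p = 0.5714, q = 0.5714

Work:
Check pure NE:
(New, New): (14, 14) - no unilateral deviation beneficial
(Old, Old): (8, 8) - no unilateral deviation beneficial
Mixed NE: P1 plays New with p = 0.5714, P2 plays New with q = 0.5714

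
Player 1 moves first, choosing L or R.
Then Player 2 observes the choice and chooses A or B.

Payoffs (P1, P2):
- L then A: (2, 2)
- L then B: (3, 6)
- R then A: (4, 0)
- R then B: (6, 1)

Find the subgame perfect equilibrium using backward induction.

P1 plays R, P2 plays B after L and B after R; Payoff (6, 1)

Work:
Backward induction:
After L: P2 chooses B → P1 gets 3
After R: P2 chooses B → P1 gets 6
P1 chooses R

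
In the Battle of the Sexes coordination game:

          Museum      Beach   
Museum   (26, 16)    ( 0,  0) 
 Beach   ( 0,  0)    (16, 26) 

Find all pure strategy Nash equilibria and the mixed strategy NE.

Pure NE: (Museum, Museum) and (Beach, Beach); Mixed NE: p = 0.619, q = 0.381

Work:
Check pure NE:
(Museum, Museum): (26, 16) - no unilateral deviation beneficial
(Beach, Beach): (16, 26) - no unilateral deviation beneficial
Mixed NE: P1 plays Museum with p = 0.619, P2 plays Museum with q = 0.381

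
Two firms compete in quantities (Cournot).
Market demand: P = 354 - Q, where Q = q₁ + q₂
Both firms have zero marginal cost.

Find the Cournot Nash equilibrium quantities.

q₁* = q₂* = 118.0; P* = 118.0

Work:
Profit: π_i = P·q_i = (a - q_i - q_j)·q_i
FOC: ∂π_i/∂q_i = a - 2q_i - q_j = 0
Reaction function: q_i = (354 - q_j)/2
Symmetry: q* = 354/3 = 118.0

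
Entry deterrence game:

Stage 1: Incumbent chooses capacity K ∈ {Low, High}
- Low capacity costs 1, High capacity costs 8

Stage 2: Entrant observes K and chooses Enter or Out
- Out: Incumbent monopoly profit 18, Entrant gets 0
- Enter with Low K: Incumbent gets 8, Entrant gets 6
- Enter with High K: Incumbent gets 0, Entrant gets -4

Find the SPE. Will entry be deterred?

SPE: (High, Enter|Low, Out|High); Entry deterred. Incumbent net profit = 10

Work:
After Low K: Entrant enters (6 > 0)
After High K: Entrant stays out (-4 < 0)
Incumbent: Low → 8−1=7, High → 18−8=10
Incumbent chooses High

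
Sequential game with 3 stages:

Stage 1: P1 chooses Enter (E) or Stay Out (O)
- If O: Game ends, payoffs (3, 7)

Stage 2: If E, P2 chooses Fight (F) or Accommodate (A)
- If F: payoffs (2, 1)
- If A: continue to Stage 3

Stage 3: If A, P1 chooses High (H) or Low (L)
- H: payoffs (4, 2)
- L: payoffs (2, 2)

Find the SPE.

SPE: (E, A, H); Outcome (4, 2)

Work:
Stage 3: P1 chooses H (4 vs 2)
Stage 2: P2: F->1, A->2 (anticipating H). Choose A
Stage 1: P1: O->3, E->4 (anticipating A, H). Choose E
SPE path: E -> A -> H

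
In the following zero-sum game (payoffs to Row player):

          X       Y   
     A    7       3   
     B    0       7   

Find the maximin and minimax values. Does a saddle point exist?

Maximin = 3, Minimax = 7, Saddle: False

Work:
Row minimums: [3, 0] → maximin = 3
Column maximums: [7, 7] → minimax = 7
No saddle point (maximin ≠ minimax). Mixed strategy needed.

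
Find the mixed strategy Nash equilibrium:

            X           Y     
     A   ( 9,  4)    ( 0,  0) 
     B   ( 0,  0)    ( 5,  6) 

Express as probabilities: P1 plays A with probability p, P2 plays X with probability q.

p = 0.6, q = 0.3571

Work:
Find probabilities that make opponent indifferent:
P2 chooses q to make P1 indifferent between A and B
P1 chooses p to make P2 indifferent between X and Y
Mixed NE: P1 plays (A: 0.6, B: 0.4), P2 plays (X: 0.3571, Y: 0.6429)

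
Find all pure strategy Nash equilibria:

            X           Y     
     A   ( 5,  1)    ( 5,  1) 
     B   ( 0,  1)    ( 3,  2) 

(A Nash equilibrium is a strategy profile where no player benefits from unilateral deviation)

Nash equilibrium: (A, X), (A, Y)

Work:
Best responses:
  P1 vs X: payoffs [5, 0] → best response A (payoff 5)
  P1 vs Y: payoffs [5, 3] → best response A (payoff 5)
  P2 vs A: payoffs [1, 1] → best response X/Y (payoff 1)
  P2 vs B: payoffs [1, 2] → best response Y (payoff 2)
Mutual best responses: (A,X), (A,Y) → Nash equilibria.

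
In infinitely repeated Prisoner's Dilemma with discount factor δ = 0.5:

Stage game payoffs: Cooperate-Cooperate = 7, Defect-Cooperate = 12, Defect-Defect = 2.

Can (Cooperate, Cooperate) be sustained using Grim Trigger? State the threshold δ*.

δ* = 0.5; since δ = 0.5 ≥ 0.5, cooperation can be sustained

Work:
For Grim Trigger:
Cooperate forever: 7/(1-δ)
Defect then punished: 12 + 2·δ/(1-δ)
Need: 7/(1-δ) ≥ 12 + 2·δ/(1-δ)
Solving: δ ≥ (T-R)/(T-P) = (12-7)/(12-2) = 0.5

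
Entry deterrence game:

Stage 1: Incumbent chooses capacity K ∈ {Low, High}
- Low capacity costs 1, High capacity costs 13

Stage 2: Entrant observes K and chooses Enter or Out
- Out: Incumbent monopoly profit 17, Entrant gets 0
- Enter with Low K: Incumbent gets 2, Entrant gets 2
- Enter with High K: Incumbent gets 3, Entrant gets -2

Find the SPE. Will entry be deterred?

SPE: (High, Enter|Low, Out|High); Entry deterred. Incumbent net profit = 4

Work:
After Low K: Entrant enters (2 > 0)
After High K: Entrant stays out (-2 < 0)
Incumbent: Low → 2−1=1, High → 17−13=4
Incumbent chooses High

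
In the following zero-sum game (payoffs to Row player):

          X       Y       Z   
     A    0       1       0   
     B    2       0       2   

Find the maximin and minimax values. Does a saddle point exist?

Maximin = 0, Minimax = 1, Saddle: False

Work:
Row minimums: [0, 0] → maximin = 0
Column maximums: [2, 1, 2] → minimax = 1
No saddle point (maximin ≠ minimax). Mixed strategy needed.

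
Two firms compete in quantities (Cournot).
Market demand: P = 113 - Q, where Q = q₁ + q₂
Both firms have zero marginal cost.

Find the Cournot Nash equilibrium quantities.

q₁* = q₂* = 37.67; P* = 37.67

Work:
Profit: π_i = P·q_i = (a - q_i - q_j)·q_i
FOC: ∂π_i/∂q_i = a - 2q_i - q_j = 0
Reaction function: q_i = (113 - q_j)/2
Symmetry: q* = 113/3 = 37.67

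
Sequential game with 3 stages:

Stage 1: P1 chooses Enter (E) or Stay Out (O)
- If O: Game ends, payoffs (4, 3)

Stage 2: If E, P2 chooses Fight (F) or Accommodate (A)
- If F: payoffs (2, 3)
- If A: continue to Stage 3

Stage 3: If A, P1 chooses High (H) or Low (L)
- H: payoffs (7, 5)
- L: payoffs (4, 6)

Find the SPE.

SPE: (E, A, H); Outcome (7, 5)

Work:
Stage 3: P1 chooses H (7 vs 4)
Stage 2: P2: F->3, A->5 (anticipating H). Choose A
Stage 1: P1: O->4, E->7 (anticipating A, H). Choose E
SPE path: E -> A -> H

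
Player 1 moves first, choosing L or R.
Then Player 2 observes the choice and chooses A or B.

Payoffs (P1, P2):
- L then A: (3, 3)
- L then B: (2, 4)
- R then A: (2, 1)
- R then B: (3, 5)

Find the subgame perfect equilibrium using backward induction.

P1 plays R, P2 plays B after L and B after R; Payoff (3, 5)

Work:
Backward induction:
After L: P2 chooses B → P1 gets 2
After R: P2 chooses B → P1 gets 3
P1 chooses R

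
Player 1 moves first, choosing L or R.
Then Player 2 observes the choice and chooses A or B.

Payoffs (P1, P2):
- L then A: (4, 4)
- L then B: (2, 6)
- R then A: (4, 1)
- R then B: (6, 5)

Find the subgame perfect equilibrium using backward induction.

P1 plays R, P2 plays B after L and B after R; Payoff (6, 5)

Work:
Backward induction:
After L: P2 chooses B → P1 gets 2
After R: P2 chooses B → P1 gets 6
P1 chooses R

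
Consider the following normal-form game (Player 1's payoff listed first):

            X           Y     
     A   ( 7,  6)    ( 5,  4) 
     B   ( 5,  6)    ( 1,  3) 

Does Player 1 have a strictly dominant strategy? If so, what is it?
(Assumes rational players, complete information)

Yes, Player 1's strictly dominant strategy is A

Work:
A strategy strictly dominates another if it gives a strictly higher payoff against every opponent action. Compare each pair of P1's strategies column-by-column:
  A vs B: [7 vs 5, 5 vs 1] → A strictly dominates B
  B vs A: [5 vs 7, 1 vs 5] → B does not strictly dominate A (column X: 5 ≤ 7)
A strictly dominates every other strategy → strictly dominant.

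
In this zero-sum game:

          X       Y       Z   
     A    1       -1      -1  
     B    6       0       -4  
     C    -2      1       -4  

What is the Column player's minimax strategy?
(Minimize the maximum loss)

Column should play Z, value = -1

Work:
Column player minimizes Row's maximum payoff:
Column X: max payoff to Row = 6
Column Y: max payoff to Row = 1
Column Z: max payoff to Row = -1
Minimum is -1, achieved by column Z.
Minimax strategy: Z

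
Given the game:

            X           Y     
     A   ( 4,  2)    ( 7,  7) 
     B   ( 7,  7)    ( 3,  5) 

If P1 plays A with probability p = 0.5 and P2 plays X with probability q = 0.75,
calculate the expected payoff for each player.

E[P1] = 5.375, E[P2] = 4.875

Work:
E[P1] = p·q·π₁(A,X) + p·(1-q)·π₁(A,Y) + (1-p)·q·π₁(B,X) + (1-p)·(1-q)·π₁(B,Y)
= 0.5·0.75·4 + 0.5·0.25·7 + 0.5·0.75·7 + 0.5·0.25·3
= 5.375

E[P2] = 4.875 (similar calculation)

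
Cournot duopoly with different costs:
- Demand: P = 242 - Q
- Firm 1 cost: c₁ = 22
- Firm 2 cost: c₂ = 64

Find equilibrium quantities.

q₁* = 87.33, q₂* = 45.33

Work:
Reaction: q₁ = (242 - 22 - q₂)/2
Reaction: q₂ = (242 - 64 - q₁)/2
Solve simultaneously:
q₁* = (242 - 2×22 + 64)/3 = 87.33
q₂* = (242 - 2×64 + 22)/3 = 45.33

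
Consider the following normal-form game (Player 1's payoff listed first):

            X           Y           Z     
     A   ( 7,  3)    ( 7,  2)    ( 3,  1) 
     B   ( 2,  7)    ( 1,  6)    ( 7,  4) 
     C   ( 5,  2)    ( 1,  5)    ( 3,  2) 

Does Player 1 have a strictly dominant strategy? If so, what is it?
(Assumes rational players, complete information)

No strictly dominant strategy exists for Player 1

Work:
A strategy strictly dominates another if it gives a strictly higher payoff against every opponent action. Compare each pair of P1's strategies column-by-column:
  A vs B: [7 vs 2, 7 vs 1, 3 vs 7] → A does not strictly dominate B (column Z: 3 ≤ 7)
  A vs C: [7 vs 5, 7 vs 1, 3 vs 3] → A does not strictly dominate C (column Z: 3 ≤ 3)
  B vs A: [2 vs 7, 1 vs 7, 7 vs 3] → B does not strictly dominate A (column X: 2 ≤ 7)
  B vs C: [2 vs 5, 1 vs 1, 7 vs 3] → B does not strictly dominate C (column X: 2 ≤ 5)
  C vs A: [5 vs 7, 1 vs 7, 3 vs 3] → C does not strictly dominate A (column X: 5 ≤ 7)
  C vs B: [5 vs 2, 1 vs 1, 3 vs 7] → C does not strictly dominate B (column Y: 1 ≤ 1)
No single strategy strictly dominates all others → no strictly dominant strategy.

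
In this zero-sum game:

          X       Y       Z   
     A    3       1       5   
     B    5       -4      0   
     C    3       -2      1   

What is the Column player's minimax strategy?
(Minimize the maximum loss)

Column should play Y, value = 1

Work:
Column player minimizes Row's maximum payoff:
Column X: max payoff to Row = 5
Column Y: max payoff to Row = 1
Column Z: max payoff to Row = 5
Minimum is 1, achieved by column Y.
Minimax strategy: Y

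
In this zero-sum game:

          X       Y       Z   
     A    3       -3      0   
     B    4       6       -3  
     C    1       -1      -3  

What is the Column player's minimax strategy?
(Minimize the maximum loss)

Column should play Z, value = 0

Work:
Column player minimizes Row's maximum payoff:
Column X: max payoff to Row = 4
Column Y: max payoff to Row = 6
Column Z: max payoff to Row = 0
Minimum is 0, achieved by column Z.
Minimax strategy: Z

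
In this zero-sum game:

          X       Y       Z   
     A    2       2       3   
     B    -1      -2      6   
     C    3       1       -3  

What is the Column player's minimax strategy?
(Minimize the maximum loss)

Column should play Y, value = 2

Work:
Column player minimizes Row's maximum payoff:
Column X: max payoff to Row = 3
Column Y: max payoff to Row = 2
Column Z: max payoff to Row = 6
Minimum is 2, achieved by column Y.
Minimax strategy: Y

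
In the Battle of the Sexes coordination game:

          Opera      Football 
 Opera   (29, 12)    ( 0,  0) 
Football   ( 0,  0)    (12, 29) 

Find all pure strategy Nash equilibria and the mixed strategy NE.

Pure NE: (Opera, Opera) and (Football, Football); Mixed NE: p = 0.7073, q = 0.2927

Work:
Check pure NE:
(Opera, Opera): (29, 12) - no unilateral deviation beneficial
(Football, Football): (12, 29) - no unilateral deviation beneficial
Mixed NE: P1 plays Opera with p = 0.7073, P2 plays Opera with q = 0.2927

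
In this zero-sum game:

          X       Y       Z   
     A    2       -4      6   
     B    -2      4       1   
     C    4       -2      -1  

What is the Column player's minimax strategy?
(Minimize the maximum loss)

Column should play X or Y (all achieve the minimum), value = 4

Work:
Column player minimizes Row's maximum payoff:
Column X: max payoff to Row = 4
Column Y: max payoff to Row = 4
Column Z: max payoff to Row = 6
Minimum is 4, achieved by columns X, Y (tied).
Each of X or Y is a minimax strategy.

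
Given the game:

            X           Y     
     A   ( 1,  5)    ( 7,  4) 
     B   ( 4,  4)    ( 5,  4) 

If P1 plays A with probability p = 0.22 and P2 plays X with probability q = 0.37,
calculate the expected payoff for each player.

E[P1] = 4.663, E[P2] = 4.0814

Work:
E[P1] = p·q·π₁(A,X) + p·(1-q)·π₁(A,Y) + (1-p)·q·π₁(B,X) + (1-p)·(1-q)·π₁(B,Y)
= 0.22·0.37·1 + 0.22·0.63·7 + 0.78·0.37·4 + 0.78·0.63·5
= 4.663

E[P2] = 4.0814 (similar calculation)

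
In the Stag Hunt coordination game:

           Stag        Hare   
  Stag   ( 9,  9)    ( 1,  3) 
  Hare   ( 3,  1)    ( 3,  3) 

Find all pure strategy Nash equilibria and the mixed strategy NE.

Pure NE: (Stag, Stag) and (Hare, Hare); Mixed NE: p = 0.25, q = 0.25

Work:
Check pure NE:
(Stag, Stag): (9, 9) - no unilateral deviation beneficial
(Hare, Hare): (3, 3) - no unilateral deviation beneficial
Mixed NE: P1 plays Stag with p = 0.25, P2 plays Stag with q = 0.25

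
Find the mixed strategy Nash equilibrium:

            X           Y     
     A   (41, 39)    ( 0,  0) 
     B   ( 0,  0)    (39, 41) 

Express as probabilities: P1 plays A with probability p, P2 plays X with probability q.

p = 0.5125, q = 0.4875

Work:
Find probabilities that make opponent indifferent:
P2 chooses q to make P1 indifferent between A and B
P1 chooses p to make P2 indifferent between X and Y
Mixed NE: P1 plays (A: 0.5125, B: 0.4875), P2 plays (X: 0.4875, Y: 0.5125)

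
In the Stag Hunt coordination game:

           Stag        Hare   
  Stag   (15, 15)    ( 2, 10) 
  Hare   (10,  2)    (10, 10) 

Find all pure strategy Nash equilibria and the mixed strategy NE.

Pure NE: (Stag, Stag) and (Hare, Hare); Mixed NE: p = 0.6154, q = 0.6154

Work:
Check pure NE:
(Stag, Stag): (15, 15) - no unilateral deviation beneficial
(Hare, Hare): (10, 10) - no unilateral deviation beneficial
Mixed NE: P1 plays Stag with p = 0.6154, P2 plays Stag with q = 0.6154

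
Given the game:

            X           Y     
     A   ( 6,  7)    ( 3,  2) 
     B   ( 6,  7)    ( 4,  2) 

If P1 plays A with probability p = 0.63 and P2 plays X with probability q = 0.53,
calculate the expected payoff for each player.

E[P1] = 4.7639, E[P2] = 4.65

Work:
E[P1] = p·q·π₁(A,X) + p·(1-q)·π₁(A,Y) + (1-p)·q·π₁(B,X) + (1-p)·(1-q)·π₁(B,Y)
= 0.63·0.53·6 + 0.63·0.47·3 + 0.37·0.53·6 + 0.37·0.47·4
= 4.7639

E[P2] = 4.65 (similar calculation)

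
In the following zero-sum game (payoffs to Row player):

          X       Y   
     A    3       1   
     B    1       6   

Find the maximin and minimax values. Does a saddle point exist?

Maximin = 1, Minimax = 3, Saddle: False

Work:
Row minimums: [1, 1] → maximin = 1
Column maximums: [3, 6] → minimax = 3
No saddle point (maximin ≠ minimax). Mixed strategy needed.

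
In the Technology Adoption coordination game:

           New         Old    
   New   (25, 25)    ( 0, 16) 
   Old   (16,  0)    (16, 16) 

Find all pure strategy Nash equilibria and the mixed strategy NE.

Pure NE: (New, New) and (Old, Old); Mixed NE: p = 0.64, q = 0.64

Work:
Check pure NE:
(New, New): (25, 25) - no unilateral deviation beneficial
(Old, Old): (16, 16) - no unilateral deviation beneficial
Mixed NE: P1 plays New with p = 0.64, P2 plays New with q = 0.64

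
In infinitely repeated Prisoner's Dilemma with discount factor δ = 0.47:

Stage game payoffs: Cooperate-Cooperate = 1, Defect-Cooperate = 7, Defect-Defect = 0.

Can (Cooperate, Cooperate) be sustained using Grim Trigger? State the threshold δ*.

δ* = 0.8571; since δ = 0.47 < 0.8571, cooperation cannot be sustained

Work:
For Grim Trigger:
Cooperate forever: 1/(1-δ)
Defect then punished: 7 + 0·δ/(1-δ)
Need: 1/(1-δ) ≥ 7 + 0·δ/(1-δ)
Solving: δ ≥ (T-R)/(T-P) = (7-1)/(7-0) = 0.8571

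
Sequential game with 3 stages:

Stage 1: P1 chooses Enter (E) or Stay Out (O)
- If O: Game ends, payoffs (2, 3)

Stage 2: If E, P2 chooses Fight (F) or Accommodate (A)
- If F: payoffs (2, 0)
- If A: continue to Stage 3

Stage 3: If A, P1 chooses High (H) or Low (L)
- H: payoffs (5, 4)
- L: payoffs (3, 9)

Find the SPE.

SPE: (E, A, H); Outcome (5, 4)

Work:
Stage 3: P1 chooses H (5 vs 3)
Stage 2: P2: F->0, A->4 (anticipating H). Choose A
Stage 1: P1: O->2, E->5 (anticipating A, H). Choose E
SPE path: E -> A -> H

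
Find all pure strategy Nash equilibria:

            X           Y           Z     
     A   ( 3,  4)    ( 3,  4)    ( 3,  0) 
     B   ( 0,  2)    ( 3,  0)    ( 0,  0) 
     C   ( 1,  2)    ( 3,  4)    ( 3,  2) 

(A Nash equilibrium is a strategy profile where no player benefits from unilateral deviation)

Nash equilibrium: (A, X), (A, Y), (C, Y)

Work:
Best responses:
  P1 vs X: payoffs [3, 0, 1] → best response A (payoff 3)
  P1 vs Y: payoffs [3, 3, 3] → best response A/B/C (payoff 3)
  P1 vs Z: payoffs [3, 0, 3] → best response A/C (payoff 3)
  P2 vs A: payoffs [4, 4, 0] → best response X/Y (payoff 4)
  P2 vs B: payoffs [2, 0, 0] → best response X (payoff 2)
  P2 vs C: payoffs [2, 4, 2] → best response Y (payoff 4)
Mutual best responses: (A,X), (A,Y), (C,Y) → Nash equilibria.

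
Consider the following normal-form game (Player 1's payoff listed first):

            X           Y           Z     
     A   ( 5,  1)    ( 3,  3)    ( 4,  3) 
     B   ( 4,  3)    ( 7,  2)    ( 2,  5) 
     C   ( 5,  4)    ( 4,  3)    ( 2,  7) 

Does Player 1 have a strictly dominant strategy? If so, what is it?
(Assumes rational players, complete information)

No strictly dominant strategy exists for Player 1

Work:
A strategy strictly dominates another if it gives a strictly higher payoff against every opponent action. Compare each pair of P1's strategies column-by-column:
  A vs B: [5 vs 4, 3 vs 7, 4 vs 2] → A does not strictly dominate B (column Y: 3 ≤ 7)
  A vs C: [5 vs 5, 3 vs 4, 4 vs 2] → A does not strictly dominate C (column X: 5 ≤ 5)
  B vs A: [4 vs 5, 7 vs 3, 2 vs 4] → B does not strictly dominate A (column X: 4 ≤ 5)
  B vs C: [4 vs 5, 7 vs 4, 2 vs 2] → B does not strictly dominate C (column X: 4 ≤ 5)
  C vs A: [5 vs 5, 4 vs 3, 2 vs 4] → C does not strictly dominate A (column X: 5 ≤ 5)
  C vs B: [5 vs 4, 4 vs 7, 2 vs 2] → C does not strictly dominate B (column Y: 4 ≤ 7)
No single strategy strictly dominates all others → no strictly dominant strategy.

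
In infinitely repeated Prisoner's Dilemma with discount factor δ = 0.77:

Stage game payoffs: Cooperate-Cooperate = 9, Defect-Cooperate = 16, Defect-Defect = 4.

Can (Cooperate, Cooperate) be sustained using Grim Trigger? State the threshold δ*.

δ* = 0.5833; since δ = 0.77 ≥ 0.5833, cooperation can be sustained

Work:
For Grim Trigger:
Cooperate forever: 9/(1-δ)
Defect then punished: 16 + 4·δ/(1-δ)
Need: 9/(1-δ) ≥ 16 + 4·δ/(1-δ)
Solving: δ ≥ (T-R)/(T-P) = (16-9)/(16-4) = 0.5833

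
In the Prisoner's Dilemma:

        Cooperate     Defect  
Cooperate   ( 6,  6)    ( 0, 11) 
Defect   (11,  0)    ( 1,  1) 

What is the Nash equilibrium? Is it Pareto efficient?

(Defect, Defect) is NE; not Pareto efficient

Work:
Defect dominates Cooperate for both players:
If P2 cooperates: Defect (11) > Cooperate (6)
If P2 defects: Defect (1) > Cooperate (0)
NE: (Defect, Defect) with payoff (1, 1)
But (Cooperate, Cooperate) = (6, 6) Pareto dominates (1, 1)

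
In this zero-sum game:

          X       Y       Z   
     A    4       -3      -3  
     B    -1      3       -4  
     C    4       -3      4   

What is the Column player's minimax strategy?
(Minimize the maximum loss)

Column should play Y, value = 3

Work:
Column player minimizes Row's maximum payoff:
Column X: max payoff to Row = 4
Column Y: max payoff to Row = 3
Column Z: max payoff to Row = 4
Minimum is 3, achieved by column Y.
Minimax strategy: Y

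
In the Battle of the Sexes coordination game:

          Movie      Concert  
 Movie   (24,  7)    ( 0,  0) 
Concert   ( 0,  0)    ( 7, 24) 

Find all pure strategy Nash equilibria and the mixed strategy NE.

Pure NE: (Movie, Movie) and (Concert, Concert); Mixed NE: p = 0.7742, q = 0.2258

Work:
Check pure NE:
(Movie, Movie): (24, 7) - no unilateral deviation beneficial
(Concert, Concert): (7, 24) - no unilateral deviation beneficial
Mixed NE: P1 plays Movie with p = 0.7742, P2 plays Movie with q = 0.2258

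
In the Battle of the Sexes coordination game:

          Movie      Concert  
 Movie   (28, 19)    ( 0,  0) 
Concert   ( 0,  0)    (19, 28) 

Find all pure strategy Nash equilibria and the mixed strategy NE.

Pure NE: (Movie, Movie) and (Concert, Concert); Mixed NE: p = 0.5957, q = 0.4043

Work:
Check pure NE:
(Movie, Movie): (28, 19) - no unilateral deviation beneficial
(Concert, Concert): (19, 28) - no unilateral deviation beneficial
Mixed NE: P1 plays Movie with p = 0.5957, P2 plays Movie with q = 0.4043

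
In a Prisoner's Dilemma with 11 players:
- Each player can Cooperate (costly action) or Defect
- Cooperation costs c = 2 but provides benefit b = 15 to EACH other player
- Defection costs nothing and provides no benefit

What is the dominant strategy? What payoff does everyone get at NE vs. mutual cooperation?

Dominant: Defect; NE payoff = 0; Coop payoff = 148

Work:
Defect dominates (saves cost c = 2, benefit to others is external)
NE: All defect → everyone gets 0
If all cooperate: each receives (10)×15 - 2 = 148
Social dilemma: 148 > 0 but NE gives 0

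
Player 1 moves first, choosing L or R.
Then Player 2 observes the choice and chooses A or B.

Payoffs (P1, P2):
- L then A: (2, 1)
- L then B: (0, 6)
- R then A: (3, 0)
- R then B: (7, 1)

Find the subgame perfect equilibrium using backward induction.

P1 plays R, P2 plays B after L and B after R; Payoff (7, 1)

Work:
Backward induction:
After L: P2 chooses B → P1 gets 0
After R: P2 chooses B → P1 gets 7
P1 chooses R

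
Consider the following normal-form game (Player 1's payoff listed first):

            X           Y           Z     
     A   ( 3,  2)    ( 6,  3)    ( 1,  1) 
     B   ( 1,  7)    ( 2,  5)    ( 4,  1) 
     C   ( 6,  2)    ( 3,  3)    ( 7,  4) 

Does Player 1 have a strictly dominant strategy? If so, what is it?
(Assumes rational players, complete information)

No strictly dominant strategy exists for Player 1

Work:
A strategy strictly dominates another if it gives a strictly higher payoff against every opponent action. Compare each pair of P1's strategies column-by-column:
  A vs B: [3 vs 1, 6 vs 2, 1 vs 4] → A does not strictly dominate B (column Z: 1 ≤ 4)
  A vs C: [3 vs 6, 6 vs 3, 1 vs 7] → A does not strictly dominate C (column X: 3 ≤ 6)
  B vs A: [1 vs 3, 2 vs 6, 4 vs 1] → B does not strictly dominate A (column X: 1 ≤ 3)
  B vs C: [1 vs 6, 2 vs 3, 4 vs 7] → B does not strictly dominate C (column X: 1 ≤ 6)
  C vs A: [6 vs 3, 3 vs 6, 7 vs 1] → C does not strictly dominate A (column Y: 3 ≤ 6)
  C vs B: [6 vs 1, 3 vs 2, 7 vs 4] → C strictly dominates B
No single strategy strictly dominates all others → no strictly dominant strategy.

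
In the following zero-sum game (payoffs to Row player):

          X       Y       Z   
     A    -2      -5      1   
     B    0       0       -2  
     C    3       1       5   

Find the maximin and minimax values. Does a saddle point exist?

Maximin = 1, Minimax = 1, Saddle: True

Work:
Row minimums: [-5, -2, 1] → maximin = 1
Column maximums: [3, 1, 5] → minimax = 1
Saddle point exists! Game value = 1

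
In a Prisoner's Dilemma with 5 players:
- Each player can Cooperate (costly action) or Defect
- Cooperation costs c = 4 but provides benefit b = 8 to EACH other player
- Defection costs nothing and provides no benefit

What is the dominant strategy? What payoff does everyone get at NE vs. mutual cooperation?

Dominant: Defect; NE payoff = 0; Coop payoff = 28

Work:
Defect dominates (saves cost c = 4, benefit to others is external)
NE: All defect → everyone gets 0
If all cooperate: each receives (4)×8 - 4 = 28
Social dilemma: 28 > 0 but NE gives 0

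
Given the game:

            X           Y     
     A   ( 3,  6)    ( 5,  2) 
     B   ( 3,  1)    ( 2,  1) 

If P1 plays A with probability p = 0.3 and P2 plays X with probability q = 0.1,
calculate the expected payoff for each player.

E[P1] = 2.91, E[P2] = 1.42

Work:
E[P1] = p·q·π₁(A,X) + p·(1-q)·π₁(A,Y) + (1-p)·q·π₁(B,X) + (1-p)·(1-q)·π₁(B,Y)
= 0.3·0.1·3 + 0.3·0.9·5 + 0.7·0.1·3 + 0.7·0.9·2
= 2.91

E[P2] = 1.42 (similar calculation)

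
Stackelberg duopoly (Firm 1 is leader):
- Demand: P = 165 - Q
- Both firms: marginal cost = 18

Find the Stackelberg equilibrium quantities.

q₁* (leader) = 73.5, q₂* (follower) = 36.75

Work:
Follower's reaction: q₂ = (a - c - q₁)/2
Leader substitutes: π₁ = q₁·(a - q₁ - (a-c-q₁)/2 - c)
FOC: q₁* = (165 - 18)/2 = 73.50
Then: q₂* = (165 - 18 - 73.5)/2 = 36.75
Leader has first-mover advantage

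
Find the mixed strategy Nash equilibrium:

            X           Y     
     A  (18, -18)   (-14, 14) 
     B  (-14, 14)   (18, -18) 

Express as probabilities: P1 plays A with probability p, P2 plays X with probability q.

p = 0.5, q = 0.5

Work:
Find probabilities that make opponent indifferent:
P2 chooses q to make P1 indifferent between A and B
P1 chooses p to make P2 indifferent between X and Y
Mixed NE: P1 plays (A: 0.5, B: 0.5), P2 plays (X: 0.5, Y: 0.5)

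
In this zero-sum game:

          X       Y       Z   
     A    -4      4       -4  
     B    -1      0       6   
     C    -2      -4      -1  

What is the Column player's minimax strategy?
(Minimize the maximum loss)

Column should play X, value = -1

Work:
Column player minimizes Row's maximum payoff:
Column X: max payoff to Row = -1
Column Y: max payoff to Row = 4
Column Z: max payoff to Row = 6
Minimum is -1, achieved by column X.
Minimax strategy: X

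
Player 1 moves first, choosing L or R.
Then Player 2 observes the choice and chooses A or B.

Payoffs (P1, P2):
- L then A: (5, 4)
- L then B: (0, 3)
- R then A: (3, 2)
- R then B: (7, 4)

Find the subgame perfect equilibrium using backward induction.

P1 plays R, P2 plays A after L and B after R; Payoff (7, 4)

Work:
Backward induction:
After L: P2 chooses A → P1 gets 5
After R: P2 chooses B → P1 gets 7
P1 chooses R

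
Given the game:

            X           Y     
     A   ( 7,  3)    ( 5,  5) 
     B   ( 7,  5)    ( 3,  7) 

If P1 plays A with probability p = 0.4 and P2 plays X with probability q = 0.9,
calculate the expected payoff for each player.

E[P1] = 6.68, E[P2] = 4.4

Work:
E[P1] = p·q·π₁(A,X) + p·(1-q)·π₁(A,Y) + (1-p)·q·π₁(B,X) + (1-p)·(1-q)·π₁(B,Y)
= 0.4·0.9·7 + 0.4·0.1·5 + 0.6·0.9·7 + 0.6·0.1·3
= 6.68

E[P2] = 4.4 (similar calculation)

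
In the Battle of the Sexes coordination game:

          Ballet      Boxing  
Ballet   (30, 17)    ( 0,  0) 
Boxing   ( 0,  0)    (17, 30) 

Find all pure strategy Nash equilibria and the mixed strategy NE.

Pure NE: (Ballet, Ballet) and (Boxing, Boxing); Mixed NE: p = 0.6383, q = 0.3617

Work:
Check pure NE:
(Ballet, Ballet): (30, 17) - no unilateral deviation beneficial
(Boxing, Boxing): (17, 30) - no unilateral deviation beneficial
Mixed NE: P1 plays Ballet with p = 0.6383, P2 plays Ballet with q = 0.3617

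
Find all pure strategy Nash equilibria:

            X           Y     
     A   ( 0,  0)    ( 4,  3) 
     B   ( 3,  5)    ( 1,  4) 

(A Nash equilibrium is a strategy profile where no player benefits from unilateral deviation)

Nash equilibrium: (A, Y), (B, X)

Work:
Best responses:
  P1 vs X: payoffs [0, 3] → best response B (payoff 3)
  P1 vs Y: payoffs [4, 1] → best response A (payoff 4)
  P2 vs A: payoffs [0, 3] → best response Y (payoff 3)
  P2 vs B: payoffs [5, 4] → best response X (payoff 5)
Mutual best responses: (A,Y), (B,X) → Nash equilibria.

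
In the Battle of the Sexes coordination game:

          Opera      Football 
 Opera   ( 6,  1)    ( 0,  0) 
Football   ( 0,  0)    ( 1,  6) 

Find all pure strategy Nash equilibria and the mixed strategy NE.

Pure NE: (Opera, Opera) and (Football, Football); Mixed NE: p = 0.8571, q = 0.1429

Work:
Check pure NE:
(Opera, Opera): (6, 1) - no unilateral deviation beneficial
(Football, Football): (1, 6) - no unilateral deviation beneficial
Mixed NE: P1 plays Opera with p = 0.8571, P2 plays Opera with q = 0.1429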